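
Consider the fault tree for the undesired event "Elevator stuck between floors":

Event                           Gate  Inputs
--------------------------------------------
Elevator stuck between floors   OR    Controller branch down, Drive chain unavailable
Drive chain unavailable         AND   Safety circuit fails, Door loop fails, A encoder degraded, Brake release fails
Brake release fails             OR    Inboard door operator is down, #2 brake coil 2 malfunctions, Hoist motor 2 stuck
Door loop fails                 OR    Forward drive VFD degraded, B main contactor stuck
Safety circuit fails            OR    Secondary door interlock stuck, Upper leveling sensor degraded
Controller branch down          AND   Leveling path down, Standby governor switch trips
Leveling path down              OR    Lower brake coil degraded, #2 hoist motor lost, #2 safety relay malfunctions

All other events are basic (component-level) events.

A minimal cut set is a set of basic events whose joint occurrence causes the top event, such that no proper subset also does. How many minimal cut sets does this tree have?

15

Leveling path down [OR]: union of children's cut sets → 3 cut set(s).
Controller branch down [AND]: one cut set from each child combined → 3 × 1 = 3 cut set(s).
Safety circuit fails [OR]: union of children's cut sets → 2 cut set(s).
Door loop fails [OR]: union of children's cut sets → 2 cut set(s).
Brake release fails [OR]: union of children's cut sets → 3 cut set(s).
Drive chain unavailable [AND]: one cut set from each child combined → 2 × 2 × 1 × 3 = 12 cut set(s).
Elevator stuck between floors [OR]: union of children's cut sets → 15 cut set(s).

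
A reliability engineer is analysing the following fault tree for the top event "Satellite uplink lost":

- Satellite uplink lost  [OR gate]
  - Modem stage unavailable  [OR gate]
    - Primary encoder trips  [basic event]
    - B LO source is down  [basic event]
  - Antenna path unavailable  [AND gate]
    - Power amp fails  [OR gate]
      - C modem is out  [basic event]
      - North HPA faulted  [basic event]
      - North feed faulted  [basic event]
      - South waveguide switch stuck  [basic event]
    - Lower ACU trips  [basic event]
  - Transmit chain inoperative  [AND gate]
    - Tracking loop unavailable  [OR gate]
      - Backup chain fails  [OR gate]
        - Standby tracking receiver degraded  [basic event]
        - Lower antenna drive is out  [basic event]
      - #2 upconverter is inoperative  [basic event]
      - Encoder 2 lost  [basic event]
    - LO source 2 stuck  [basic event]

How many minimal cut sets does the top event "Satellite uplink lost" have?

10

Modem stage unavailable [OR]: union of children's cut sets → 2 cut set(s).
Power amp fails [OR]: union of children's cut sets → 4 cut set(s).
Antenna path unavailable [AND]: one cut set from each child combined → 4 × 1 = 4 cut set(s).
Backup chain fails [OR]: union of children's cut sets → 2 cut set(s).
Tracking loop unavailable [OR]: union of children's cut sets → 4 cut set(s).
Transmit chain inoperative [AND]: one cut set from each child combined → 4 × 1 = 4 cut set(s).
Satellite uplink lost [OR]: union of children's cut sets → 10 cut set(s).
Minimal cut sets: {Primary encoder trips}; {B LO source is down}; {C modem is out, Lower ACU trips}; {Lower ACU trips, North HPA faulted}; {Lower ACU trips, North feed faulted}; {Lower ACU trips, South waveguide switch stuck}; {LO source 2 stuck, Standby tracking receiver degraded}; {LO source 2 stuck, Lower antenna drive is out}; {#2 upconverter is inoperative, LO source 2 stuck}; {Encoder 2 lost, LO source 2 stuck}.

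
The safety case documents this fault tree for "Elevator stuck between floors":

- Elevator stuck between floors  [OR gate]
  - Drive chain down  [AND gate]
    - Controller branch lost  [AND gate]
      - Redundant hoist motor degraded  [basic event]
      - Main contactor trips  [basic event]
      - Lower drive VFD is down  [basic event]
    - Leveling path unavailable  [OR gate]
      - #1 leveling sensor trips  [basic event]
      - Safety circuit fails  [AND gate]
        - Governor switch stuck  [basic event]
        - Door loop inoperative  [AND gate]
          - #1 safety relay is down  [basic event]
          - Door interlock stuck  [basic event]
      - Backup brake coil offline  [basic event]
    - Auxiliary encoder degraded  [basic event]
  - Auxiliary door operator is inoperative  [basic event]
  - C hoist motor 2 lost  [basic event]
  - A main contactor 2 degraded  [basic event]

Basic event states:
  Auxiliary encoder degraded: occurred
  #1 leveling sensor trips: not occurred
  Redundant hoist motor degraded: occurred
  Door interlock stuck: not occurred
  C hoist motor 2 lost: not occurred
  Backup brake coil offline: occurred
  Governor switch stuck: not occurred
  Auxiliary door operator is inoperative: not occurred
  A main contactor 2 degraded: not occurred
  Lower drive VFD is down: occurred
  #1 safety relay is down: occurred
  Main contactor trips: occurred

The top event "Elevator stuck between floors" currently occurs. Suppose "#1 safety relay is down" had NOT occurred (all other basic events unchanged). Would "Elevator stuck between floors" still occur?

Counterfactual: set "#1 safety relay is down" to not occurred.
Controller branch lost [AND]: Redundant hoist motor degraded=occurs, Main contactor trips=occurs, Lower drive VFD is down=occurs → all inputs occur → occurs.
Door loop inoperative [AND]: #1 safety relay is down=not, Door interlock stuck=not → not all inputs occur → does not occur.
Safety circuit fails [AND]: Governor switch stuck=not, Door loop inoperative=not → not all inputs occur → does not occur.
Leveling path unavailable [OR]: #1 leveling sensor trips=not, Safety circuit fails=not, Backup brake coil offline=occurs → at least one input occurs → occurs.
Drive chain down [AND]: Controller branch lost=occurs, Leveling path unavailable=occurs, Auxiliary encoder degraded=occurs → all inputs occur → occurs.
Elevator stuck between floors [OR]: Drive chain down=occurs, Auxiliary door operator is inoperative=not, C hoist motor 2 lost=not, A main contactor 2 degraded=not → at least one input occurs → occurs.

Yes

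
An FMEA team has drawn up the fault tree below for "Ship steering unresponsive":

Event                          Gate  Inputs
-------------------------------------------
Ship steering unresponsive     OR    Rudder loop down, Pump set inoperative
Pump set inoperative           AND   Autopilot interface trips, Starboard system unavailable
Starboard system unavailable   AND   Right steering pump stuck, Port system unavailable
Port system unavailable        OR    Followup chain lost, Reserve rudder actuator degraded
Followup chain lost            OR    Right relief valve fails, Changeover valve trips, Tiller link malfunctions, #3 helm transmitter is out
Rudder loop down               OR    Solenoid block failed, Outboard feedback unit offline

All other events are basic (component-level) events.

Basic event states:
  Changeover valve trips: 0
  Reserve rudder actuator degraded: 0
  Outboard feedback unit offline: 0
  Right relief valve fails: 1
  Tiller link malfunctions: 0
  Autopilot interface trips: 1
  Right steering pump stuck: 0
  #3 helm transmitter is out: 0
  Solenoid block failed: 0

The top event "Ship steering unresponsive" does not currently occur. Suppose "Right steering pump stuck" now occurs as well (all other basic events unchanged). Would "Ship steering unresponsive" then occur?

Yes

Counterfactual: set "Right steering pump stuck" to occurred.
Rudder loop down [OR]: Solenoid block failed=not, Outboard feedback unit offline=not → no input occurs → does not occur.
Followup chain lost [OR]: Right relief valve fails=occurs, Changeover valve trips=not, Tiller link malfunctions=not, #3 helm transmitter is out=not → at least one input occurs → occurs.
Port system unavailable [OR]: Followup chain lost=occurs, Reserve rudder actuator degraded=not → at least one input occurs → occurs.
Starboard system unavailable [AND]: Right steering pump stuck=occurs, Port system unavailable=occurs → all inputs occur → occurs.
Pump set inoperative [AND]: Autopilot interface trips=occurs, Starboard system unavailable=occurs → all inputs occur → occurs.
Ship steering unresponsive [OR]: Rudder loop down=not, Pump set inoperative=occurs → at least one input occurs → occurs.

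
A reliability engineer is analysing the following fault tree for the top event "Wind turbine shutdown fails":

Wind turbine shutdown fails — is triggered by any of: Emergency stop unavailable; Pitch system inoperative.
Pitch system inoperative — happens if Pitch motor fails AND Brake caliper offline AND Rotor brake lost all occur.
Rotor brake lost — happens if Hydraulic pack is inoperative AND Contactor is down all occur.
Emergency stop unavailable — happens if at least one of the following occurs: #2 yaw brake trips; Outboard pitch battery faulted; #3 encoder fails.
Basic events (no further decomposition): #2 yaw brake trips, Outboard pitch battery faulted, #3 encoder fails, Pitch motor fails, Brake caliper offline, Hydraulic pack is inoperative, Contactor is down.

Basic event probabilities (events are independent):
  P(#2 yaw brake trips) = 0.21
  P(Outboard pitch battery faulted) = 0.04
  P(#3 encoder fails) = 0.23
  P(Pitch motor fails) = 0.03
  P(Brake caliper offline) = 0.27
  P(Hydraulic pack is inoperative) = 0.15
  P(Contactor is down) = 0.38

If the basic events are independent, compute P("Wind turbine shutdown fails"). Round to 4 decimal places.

P(Emergency stop unavailable) [OR] = 1 − (1−0.21) × (1−0.04) × (1−0.23) = 0.416032
P(Rotor brake lost) [AND] = 0.15 × 0.38 = 0.057000
P(Pitch system inoperative) [AND] = 0.03 × 0.27 × 0.057000 = 0.000462
P(Wind turbine shutdown fails) [OR] = 1 − (1−0.416032) × (1−0.000462) = 0.416302
Rounded to 4 decimal places: P(Wind turbine shutdown fails) ≈ 0.4163.

0.4163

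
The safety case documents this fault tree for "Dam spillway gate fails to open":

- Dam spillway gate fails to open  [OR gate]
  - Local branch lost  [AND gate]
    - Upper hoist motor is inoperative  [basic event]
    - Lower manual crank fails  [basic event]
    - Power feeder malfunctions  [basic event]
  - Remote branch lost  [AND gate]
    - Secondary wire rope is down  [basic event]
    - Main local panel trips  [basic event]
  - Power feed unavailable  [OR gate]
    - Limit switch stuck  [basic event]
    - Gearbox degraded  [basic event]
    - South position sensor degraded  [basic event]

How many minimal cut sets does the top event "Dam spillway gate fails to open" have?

5

Local branch lost [AND]: one cut set from each child combined → 1 × 1 × 1 = 1 cut set(s).
Remote branch lost [AND]: one cut set from each child combined → 1 × 1 = 1 cut set(s).
Power feed unavailable [OR]: union of children's cut sets → 3 cut set(s).
Dam spillway gate fails to open [OR]: union of children's cut sets → 5 cut set(s).
Minimal cut sets: {Lower manual crank fails, Power feeder malfunctions, Upper hoist motor is inoperative}; {Main local panel trips, Secondary wire rope is down}; {Limit switch stuck}; {Gearbox degraded}; {South position sensor degraded}.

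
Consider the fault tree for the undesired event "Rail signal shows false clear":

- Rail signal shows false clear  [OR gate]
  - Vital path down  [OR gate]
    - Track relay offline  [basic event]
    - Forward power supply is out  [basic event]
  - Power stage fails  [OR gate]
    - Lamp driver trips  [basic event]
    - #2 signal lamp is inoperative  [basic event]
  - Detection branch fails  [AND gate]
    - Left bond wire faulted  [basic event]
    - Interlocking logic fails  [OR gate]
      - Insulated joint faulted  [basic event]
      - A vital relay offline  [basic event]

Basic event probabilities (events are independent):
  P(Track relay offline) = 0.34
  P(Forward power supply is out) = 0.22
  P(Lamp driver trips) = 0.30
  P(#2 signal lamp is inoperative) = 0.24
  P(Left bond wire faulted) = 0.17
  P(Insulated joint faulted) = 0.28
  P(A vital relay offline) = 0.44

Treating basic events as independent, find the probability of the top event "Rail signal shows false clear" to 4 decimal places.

P(Vital path down) [OR] = 1 − (1−0.34) × (1−0.22) = 0.485200
P(Power stage fails) [OR] = 1 − (1−0.30) × (1−0.24) = 0.468000
P(Interlocking logic fails) [OR] = 1 − (1−0.28) × (1−0.44) = 0.596800
P(Detection branch fails) [AND] = 0.17 × 0.596800 = 0.101456
P(Rail signal shows false clear) [OR] = 1 − (1−0.485200) × (1−0.468000) × (1−0.101456) = 0.753913
Rounded to 4 decimal places: P(Rail signal shows false clear) ≈ 0.7539.

0.7539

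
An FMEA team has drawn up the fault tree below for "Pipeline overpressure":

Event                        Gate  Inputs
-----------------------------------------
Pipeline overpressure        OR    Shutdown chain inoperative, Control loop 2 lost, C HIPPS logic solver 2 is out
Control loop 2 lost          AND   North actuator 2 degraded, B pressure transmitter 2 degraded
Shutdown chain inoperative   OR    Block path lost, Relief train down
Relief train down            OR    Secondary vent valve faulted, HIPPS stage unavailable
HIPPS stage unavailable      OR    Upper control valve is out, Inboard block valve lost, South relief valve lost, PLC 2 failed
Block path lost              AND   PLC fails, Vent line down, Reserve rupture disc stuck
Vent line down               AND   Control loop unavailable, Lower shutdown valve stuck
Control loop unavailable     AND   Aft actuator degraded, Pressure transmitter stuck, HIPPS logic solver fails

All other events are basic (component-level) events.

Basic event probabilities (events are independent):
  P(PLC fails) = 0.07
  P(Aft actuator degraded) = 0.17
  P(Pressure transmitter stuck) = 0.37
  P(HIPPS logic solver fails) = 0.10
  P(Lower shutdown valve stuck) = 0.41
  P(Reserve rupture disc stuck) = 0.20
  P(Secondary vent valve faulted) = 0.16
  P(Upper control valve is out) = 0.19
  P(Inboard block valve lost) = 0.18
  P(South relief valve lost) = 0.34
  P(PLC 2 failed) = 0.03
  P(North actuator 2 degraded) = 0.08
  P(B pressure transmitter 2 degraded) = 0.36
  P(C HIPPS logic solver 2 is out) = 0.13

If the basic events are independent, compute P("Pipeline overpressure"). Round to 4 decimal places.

P(Control loop unavailable) [AND] = 0.17 × 0.37 × 0.10 = 0.006290
P(Vent line down) [AND] = 0.006290 × 0.41 = 0.002579
P(Block path lost) [AND] = 0.07 × 0.002579 × 0.20 = 0.000036
P(HIPPS stage unavailable) [OR] = 1 − (1−0.19) × (1−0.18) × (1−0.34) × (1−0.03) = 0.574779
P(Relief train down) [OR] = 1 − (1−0.16) × (1−0.574779) = 0.642814
P(Shutdown chain inoperative) [OR] = 1 − (1−0.000036) × (1−0.642814) = 0.642827
P(Control loop 2 lost) [AND] = 0.08 × 0.36 = 0.028800
P(Pipeline overpressure) [OR] = 1 − (1−0.642827) × (1−0.028800) × (1−0.13) = 0.698209
Rounded to 4 decimal places: P(Pipeline overpressure) ≈ 0.6982.

0.6982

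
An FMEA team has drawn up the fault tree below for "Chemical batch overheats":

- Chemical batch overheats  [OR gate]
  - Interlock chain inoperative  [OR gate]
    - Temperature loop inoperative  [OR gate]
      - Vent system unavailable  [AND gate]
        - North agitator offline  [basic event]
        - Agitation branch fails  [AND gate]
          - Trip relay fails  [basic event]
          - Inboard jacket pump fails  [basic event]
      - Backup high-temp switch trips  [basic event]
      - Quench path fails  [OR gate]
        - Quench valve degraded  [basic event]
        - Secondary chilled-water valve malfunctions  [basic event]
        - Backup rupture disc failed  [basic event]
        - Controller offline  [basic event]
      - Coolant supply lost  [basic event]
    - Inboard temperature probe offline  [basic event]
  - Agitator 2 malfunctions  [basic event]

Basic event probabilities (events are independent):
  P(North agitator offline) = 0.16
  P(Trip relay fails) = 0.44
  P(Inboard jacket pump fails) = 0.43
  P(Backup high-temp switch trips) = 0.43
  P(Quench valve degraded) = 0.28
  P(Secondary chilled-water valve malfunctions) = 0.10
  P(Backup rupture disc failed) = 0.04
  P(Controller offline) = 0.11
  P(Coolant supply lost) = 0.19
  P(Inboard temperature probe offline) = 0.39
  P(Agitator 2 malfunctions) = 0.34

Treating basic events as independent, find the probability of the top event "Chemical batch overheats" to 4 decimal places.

0.9002

P(Agitation branch fails) [AND] = 0.44 × 0.43 = 0.189200
P(Vent system unavailable) [AND] = 0.16 × 0.189200 = 0.030272
P(Quench path fails) [OR] = 1 − (1−0.28) × (1−0.10) × (1−0.04) × (1−0.11) = 0.446349
P(Temperature loop inoperative) [OR] = 1 − (1−0.030272) × (1−0.43) × (1−0.446349) × (1−0.19) = 0.752117
P(Interlock chain inoperative) [OR] = 1 − (1−0.752117) × (1−0.39) = 0.848791
P(Chemical batch overheats) [OR] = 1 − (1−0.848791) × (1−0.34) = 0.900202
Rounded to 4 decimal places: P(Chemical batch overheats) ≈ 0.9002.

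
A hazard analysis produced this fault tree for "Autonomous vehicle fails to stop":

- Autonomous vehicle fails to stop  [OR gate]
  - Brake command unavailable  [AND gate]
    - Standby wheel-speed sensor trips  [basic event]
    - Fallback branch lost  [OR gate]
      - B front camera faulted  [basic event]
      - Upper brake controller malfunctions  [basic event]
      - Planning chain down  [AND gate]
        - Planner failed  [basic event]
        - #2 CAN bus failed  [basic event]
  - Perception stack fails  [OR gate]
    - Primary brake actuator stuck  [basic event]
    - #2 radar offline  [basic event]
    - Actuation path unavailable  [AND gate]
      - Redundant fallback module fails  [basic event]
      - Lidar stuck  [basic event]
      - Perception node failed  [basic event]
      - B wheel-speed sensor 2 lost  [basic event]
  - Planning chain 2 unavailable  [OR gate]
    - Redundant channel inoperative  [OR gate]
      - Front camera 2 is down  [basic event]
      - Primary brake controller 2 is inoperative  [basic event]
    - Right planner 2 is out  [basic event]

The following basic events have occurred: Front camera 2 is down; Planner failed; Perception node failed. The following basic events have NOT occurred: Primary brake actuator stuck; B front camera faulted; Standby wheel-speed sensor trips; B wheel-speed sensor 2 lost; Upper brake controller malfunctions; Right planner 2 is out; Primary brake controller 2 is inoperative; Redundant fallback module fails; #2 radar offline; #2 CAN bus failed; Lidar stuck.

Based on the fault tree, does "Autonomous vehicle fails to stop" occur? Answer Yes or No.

Planning chain down [AND]: Planner failed=occurs, #2 CAN bus failed=not → not all inputs occur → does not occur.
Fallback branch lost [OR]: B front camera faulted=not, Upper brake controller malfunctions=not, Planning chain down=not → no input occurs → does not occur.
Brake command unavailable [AND]: Standby wheel-speed sensor trips=not, Fallback branch lost=not → not all inputs occur → does not occur.
Actuation path unavailable [AND]: Redundant fallback module fails=not, Lidar stuck=not, Perception node failed=occurs, B wheel-speed sensor 2 lost=not → not all inputs occur → does not occur.
Perception stack fails [OR]: Primary brake actuator stuck=not, #2 radar offline=not, Actuation path unavailable=not → no input occurs → does not occur.
Redundant channel inoperative [OR]: Front camera 2 is down=occurs, Primary brake controller 2 is inoperative=not → at least one input occurs → occurs.
Planning chain 2 unavailable [OR]: Redundant channel inoperative=occurs, Right planner 2 is out=not → at least one input occurs → occurs.
Autonomous vehicle fails to stop [OR]: Brake command unavailable=not, Perception stack fails=not, Planning chain 2 unavailable=occurs → at least one input occurs → occurs.

Yes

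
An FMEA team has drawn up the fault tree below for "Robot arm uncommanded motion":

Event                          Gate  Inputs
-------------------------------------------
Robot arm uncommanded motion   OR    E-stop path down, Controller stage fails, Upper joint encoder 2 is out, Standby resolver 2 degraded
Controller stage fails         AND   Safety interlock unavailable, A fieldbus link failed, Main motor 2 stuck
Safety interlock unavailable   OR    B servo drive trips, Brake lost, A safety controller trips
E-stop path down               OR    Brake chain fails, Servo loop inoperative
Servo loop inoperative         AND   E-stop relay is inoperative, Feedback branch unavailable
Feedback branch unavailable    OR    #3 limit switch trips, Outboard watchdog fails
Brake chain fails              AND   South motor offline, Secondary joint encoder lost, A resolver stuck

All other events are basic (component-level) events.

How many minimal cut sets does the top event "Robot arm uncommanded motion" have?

8

Brake chain fails [AND]: one cut set from each child combined → 1 × 1 × 1 = 1 cut set(s).
Feedback branch unavailable [OR]: union of children's cut sets → 2 cut set(s).
Servo loop inoperative [AND]: one cut set from each child combined → 1 × 2 = 2 cut set(s).
E-stop path down [OR]: union of children's cut sets → 3 cut set(s).
Safety interlock unavailable [OR]: union of children's cut sets → 3 cut set(s).
Controller stage fails [AND]: one cut set from each child combined → 3 × 1 × 1 = 3 cut set(s).
Robot arm uncommanded motion [OR]: union of children's cut sets → 8 cut set(s).
Minimal cut sets: {A resolver stuck, Secondary joint encoder lost, South motor offline}; {#3 limit switch trips, E-stop relay is inoperative}; {E-stop relay is inoperative, Outboard watchdog fails}; {A fieldbus link failed, B servo drive trips, Main motor 2 stuck}; {A fieldbus link failed, Brake lost, Main motor 2 stuck}; {A fieldbus link failed, A safety controller trips, Main motor 2 stuck}; {Upper joint encoder 2 is out}; {Standby resolver 2 degraded}.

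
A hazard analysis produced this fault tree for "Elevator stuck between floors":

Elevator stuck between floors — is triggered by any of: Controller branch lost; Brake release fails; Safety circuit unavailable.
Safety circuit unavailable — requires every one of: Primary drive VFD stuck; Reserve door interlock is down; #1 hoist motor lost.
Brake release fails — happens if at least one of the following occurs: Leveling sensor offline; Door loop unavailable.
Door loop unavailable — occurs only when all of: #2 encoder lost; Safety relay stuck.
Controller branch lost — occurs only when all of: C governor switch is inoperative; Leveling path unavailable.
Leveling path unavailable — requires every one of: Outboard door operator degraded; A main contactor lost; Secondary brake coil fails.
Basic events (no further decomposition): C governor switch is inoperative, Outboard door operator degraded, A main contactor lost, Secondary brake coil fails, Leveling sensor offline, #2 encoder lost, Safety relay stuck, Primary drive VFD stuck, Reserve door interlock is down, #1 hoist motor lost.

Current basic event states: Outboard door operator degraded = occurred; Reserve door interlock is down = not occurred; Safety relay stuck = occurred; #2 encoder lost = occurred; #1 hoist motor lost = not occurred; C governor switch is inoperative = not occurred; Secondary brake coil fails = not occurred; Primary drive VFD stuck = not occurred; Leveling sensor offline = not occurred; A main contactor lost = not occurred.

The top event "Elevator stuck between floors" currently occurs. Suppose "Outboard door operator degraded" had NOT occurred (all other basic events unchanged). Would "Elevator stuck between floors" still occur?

Yes

Counterfactual: set "Outboard door operator degraded" to not occurred.
Leveling path unavailable [AND]: Outboard door operator degraded=not, A main contactor lost=not, Secondary brake coil fails=not → not all inputs occur → does not occur.
Controller branch lost [AND]: C governor switch is inoperative=not, Leveling path unavailable=not → not all inputs occur → does not occur.
Door loop unavailable [AND]: #2 encoder lost=occurs, Safety relay stuck=occurs → all inputs occur → occurs.
Brake release fails [OR]: Leveling sensor offline=not, Door loop unavailable=occurs → at least one input occurs → occurs.
Safety circuit unavailable [AND]: Primary drive VFD stuck=not, Reserve door interlock is down=not, #1 hoist motor lost=not → not all inputs occur → does not occur.
Elevator stuck between floors [OR]: Controller branch lost=not, Brake release fails=occurs, Safety circuit unavailable=not → at least one input occurs → occurs.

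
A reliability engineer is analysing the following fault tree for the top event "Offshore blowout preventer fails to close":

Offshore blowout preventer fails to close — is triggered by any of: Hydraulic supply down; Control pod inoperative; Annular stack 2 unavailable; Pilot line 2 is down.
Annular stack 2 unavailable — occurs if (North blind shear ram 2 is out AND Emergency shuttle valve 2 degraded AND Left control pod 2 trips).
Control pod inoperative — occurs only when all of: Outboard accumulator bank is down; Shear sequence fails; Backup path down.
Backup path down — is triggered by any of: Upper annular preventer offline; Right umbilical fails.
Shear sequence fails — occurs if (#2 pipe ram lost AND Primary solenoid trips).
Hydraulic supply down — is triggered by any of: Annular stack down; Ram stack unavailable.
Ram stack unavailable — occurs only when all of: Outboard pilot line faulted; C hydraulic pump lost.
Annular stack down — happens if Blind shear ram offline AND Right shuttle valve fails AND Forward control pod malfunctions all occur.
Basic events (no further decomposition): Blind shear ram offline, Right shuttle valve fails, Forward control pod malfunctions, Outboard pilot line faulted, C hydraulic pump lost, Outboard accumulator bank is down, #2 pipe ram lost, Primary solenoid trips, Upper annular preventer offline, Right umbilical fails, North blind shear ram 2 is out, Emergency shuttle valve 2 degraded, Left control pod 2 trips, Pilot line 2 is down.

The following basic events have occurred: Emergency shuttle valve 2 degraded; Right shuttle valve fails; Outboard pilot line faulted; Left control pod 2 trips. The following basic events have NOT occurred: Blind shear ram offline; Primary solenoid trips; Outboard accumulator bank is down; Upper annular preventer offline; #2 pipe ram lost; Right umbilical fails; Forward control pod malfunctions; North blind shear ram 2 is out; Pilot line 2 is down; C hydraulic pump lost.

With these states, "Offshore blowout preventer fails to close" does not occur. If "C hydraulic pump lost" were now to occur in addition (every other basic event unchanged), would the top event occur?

Counterfactual: set "C hydraulic pump lost" to occurred.
Annular stack down [AND]: Blind shear ram offline=not, Right shuttle valve fails=occurs, Forward control pod malfunctions=not → not all inputs occur → does not occur.
Ram stack unavailable [AND]: Outboard pilot line faulted=occurs, C hydraulic pump lost=occurs → all inputs occur → occurs.
Hydraulic supply down [OR]: Annular stack down=not, Ram stack unavailable=occurs → at least one input occurs → occurs.
Shear sequence fails [AND]: #2 pipe ram lost=not, Primary solenoid trips=not → not all inputs occur → does not occur.
Backup path down [OR]: Upper annular preventer offline=not, Right umbilical fails=not → no input occurs → does not occur.
Control pod inoperative [AND]: Outboard accumulator bank is down=not, Shear sequence fails=not, Backup path down=not → not all inputs occur → does not occur.
Annular stack 2 unavailable [AND]: North blind shear ram 2 is out=not, Emergency shuttle valve 2 degraded=occurs, Left control pod 2 trips=occurs → not all inputs occur → does not occur.
Offshore blowout preventer fails to close [OR]: Hydraulic supply down=occurs, Control pod inoperative=not, Annular stack 2 unavailable=not, Pilot line 2 is down=not → at least one input occurs → occurs.

Yes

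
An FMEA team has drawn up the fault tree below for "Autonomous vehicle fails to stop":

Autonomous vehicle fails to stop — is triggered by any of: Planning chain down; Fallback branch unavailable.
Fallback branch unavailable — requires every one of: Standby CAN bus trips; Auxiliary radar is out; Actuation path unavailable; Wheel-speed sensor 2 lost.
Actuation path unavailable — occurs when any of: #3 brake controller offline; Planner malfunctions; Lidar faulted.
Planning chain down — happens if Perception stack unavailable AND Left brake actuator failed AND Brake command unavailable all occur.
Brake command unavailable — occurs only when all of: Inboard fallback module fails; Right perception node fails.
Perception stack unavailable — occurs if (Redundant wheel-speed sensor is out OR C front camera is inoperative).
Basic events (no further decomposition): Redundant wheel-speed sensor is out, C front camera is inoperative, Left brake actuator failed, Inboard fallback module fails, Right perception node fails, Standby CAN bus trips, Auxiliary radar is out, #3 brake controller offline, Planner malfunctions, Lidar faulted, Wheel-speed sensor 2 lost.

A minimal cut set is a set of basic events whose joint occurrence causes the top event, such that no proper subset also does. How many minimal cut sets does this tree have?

5

Perception stack unavailable [OR]: union of children's cut sets → 2 cut set(s).
Brake command unavailable [AND]: one cut set from each child combined → 1 × 1 = 1 cut set(s).
Planning chain down [AND]: one cut set from each child combined → 2 × 1 × 1 = 2 cut set(s).
Actuation path unavailable [OR]: union of children's cut sets → 3 cut set(s).
Fallback branch unavailable [AND]: one cut set from each child combined → 1 × 1 × 3 × 1 = 3 cut set(s).
Autonomous vehicle fails to stop [OR]: union of children's cut sets → 5 cut set(s).
Minimal cut sets: {Inboard fallback module fails, Left brake actuator failed, Redundant wheel-speed sensor is out, Right perception node fails}; {C front camera is inoperative, Inboard fallback module fails, Left brake actuator failed, Right perception node fails}; {#3 brake controller offline, Auxiliary radar is out, Standby CAN bus trips, Wheel-speed sensor 2 lost}; {Auxiliary radar is out, Planner malfunctions, Standby CAN bus trips, Wheel-speed sensor 2 lost}; {Auxiliary radar is out, Lidar faulted, Standby CAN bus trips, Wheel-speed sensor 2 lost}.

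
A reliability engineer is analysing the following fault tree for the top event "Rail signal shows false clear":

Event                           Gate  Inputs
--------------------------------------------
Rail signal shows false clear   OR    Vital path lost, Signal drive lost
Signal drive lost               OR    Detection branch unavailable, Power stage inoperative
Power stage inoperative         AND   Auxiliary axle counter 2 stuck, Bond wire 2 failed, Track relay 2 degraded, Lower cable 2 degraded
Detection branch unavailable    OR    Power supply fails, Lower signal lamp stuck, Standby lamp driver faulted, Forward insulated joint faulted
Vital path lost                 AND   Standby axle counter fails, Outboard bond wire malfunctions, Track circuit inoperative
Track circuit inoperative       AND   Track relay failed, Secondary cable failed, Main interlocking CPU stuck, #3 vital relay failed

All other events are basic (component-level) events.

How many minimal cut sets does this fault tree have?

6

Track circuit inoperative [AND]: one cut set from each child combined → 1 × 1 × 1 × 1 = 1 cut set(s).
Vital path lost [AND]: one cut set from each child combined → 1 × 1 × 1 = 1 cut set(s).
Detection branch unavailable [OR]: union of children's cut sets → 4 cut set(s).
Power stage inoperative [AND]: one cut set from each child combined → 1 × 1 × 1 × 1 = 1 cut set(s).
Signal drive lost [OR]: union of children's cut sets → 5 cut set(s).
Rail signal shows false clear [OR]: union of children's cut sets → 6 cut set(s).
Minimal cut sets: {#3 vital relay failed, Main interlocking CPU stuck, Outboard bond wire malfunctions, Secondary cable failed, Standby axle counter fails, Track relay failed}; {Power supply fails}; {Lower signal lamp stuck}; {Standby lamp driver faulted}; {Forward insulated joint faulted}; {Auxiliary axle counter 2 stuck, Bond wire 2 failed, Lower cable 2 degraded, Track relay 2 degraded}.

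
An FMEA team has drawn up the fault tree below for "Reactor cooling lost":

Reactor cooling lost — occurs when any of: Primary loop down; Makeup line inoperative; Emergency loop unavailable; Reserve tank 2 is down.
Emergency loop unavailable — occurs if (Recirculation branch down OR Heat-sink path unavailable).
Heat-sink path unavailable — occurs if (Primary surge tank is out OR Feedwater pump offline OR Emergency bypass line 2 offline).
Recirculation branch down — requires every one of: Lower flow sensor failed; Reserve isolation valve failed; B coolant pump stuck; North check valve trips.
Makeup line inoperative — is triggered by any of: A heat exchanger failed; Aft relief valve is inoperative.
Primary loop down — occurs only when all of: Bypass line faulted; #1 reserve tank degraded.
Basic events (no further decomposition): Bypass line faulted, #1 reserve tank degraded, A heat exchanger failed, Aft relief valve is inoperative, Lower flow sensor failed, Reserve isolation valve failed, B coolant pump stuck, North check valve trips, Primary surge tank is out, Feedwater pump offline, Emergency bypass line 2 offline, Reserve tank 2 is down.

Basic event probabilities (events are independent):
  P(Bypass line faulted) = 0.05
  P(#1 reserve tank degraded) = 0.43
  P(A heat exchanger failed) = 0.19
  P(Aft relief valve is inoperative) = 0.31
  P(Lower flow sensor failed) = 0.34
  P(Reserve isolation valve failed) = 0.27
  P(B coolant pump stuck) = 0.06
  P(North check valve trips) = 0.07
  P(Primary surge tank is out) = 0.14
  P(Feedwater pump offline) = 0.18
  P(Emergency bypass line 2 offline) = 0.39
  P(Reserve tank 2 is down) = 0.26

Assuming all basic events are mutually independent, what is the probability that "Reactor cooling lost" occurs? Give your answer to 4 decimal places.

P(Primary loop down) [AND] = 0.05 × 0.43 = 0.021500
P(Makeup line inoperative) [OR] = 1 − (1−0.19) × (1−0.31) = 0.441100
P(Recirculation branch down) [AND] = 0.34 × 0.27 × 0.06 × 0.07 = 0.000386
P(Heat-sink path unavailable) [OR] = 1 − (1−0.14) × (1−0.18) × (1−0.39) = 0.569828
P(Emergency loop unavailable) [OR] = 1 − (1−0.000386) × (1−0.569828) = 0.569994
P(Reactor cooling lost) [OR] = 1 − (1−0.021500) × (1−0.441100) × (1−0.569994) × (1−0.26) = 0.825979
Rounded to 4 decimal places: P(Reactor cooling lost) ≈ 0.8260.

0.8260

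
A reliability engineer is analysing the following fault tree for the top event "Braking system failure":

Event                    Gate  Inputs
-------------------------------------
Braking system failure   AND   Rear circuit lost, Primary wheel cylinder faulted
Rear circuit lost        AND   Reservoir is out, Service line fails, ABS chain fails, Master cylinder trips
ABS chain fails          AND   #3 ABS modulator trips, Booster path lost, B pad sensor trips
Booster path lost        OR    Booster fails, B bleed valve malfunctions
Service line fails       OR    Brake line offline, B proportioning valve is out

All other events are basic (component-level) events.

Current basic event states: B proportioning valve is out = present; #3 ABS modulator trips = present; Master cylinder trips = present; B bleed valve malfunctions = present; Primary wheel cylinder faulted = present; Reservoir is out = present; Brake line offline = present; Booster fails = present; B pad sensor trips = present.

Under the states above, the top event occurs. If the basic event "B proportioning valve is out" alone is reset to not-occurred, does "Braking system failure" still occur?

Counterfactual: set "B proportioning valve is out" to not occurred.
Service line fails [OR]: Brake line offline=occurs, B proportioning valve is out=not → at least one input occurs → occurs.
Booster path lost [OR]: Booster fails=occurs, B bleed valve malfunctions=occurs → at least one input occurs → occurs.
ABS chain fails [AND]: #3 ABS modulator trips=occurs, Booster path lost=occurs, B pad sensor trips=occurs → all inputs occur → occurs.
Rear circuit lost [AND]: Reservoir is out=occurs, Service line fails=occurs, ABS chain fails=occurs, Master cylinder trips=occurs → all inputs occur → occurs.
Braking system failure [AND]: Rear circuit lost=occurs, Primary wheel cylinder faulted=occurs → all inputs occur → occurs.

Yes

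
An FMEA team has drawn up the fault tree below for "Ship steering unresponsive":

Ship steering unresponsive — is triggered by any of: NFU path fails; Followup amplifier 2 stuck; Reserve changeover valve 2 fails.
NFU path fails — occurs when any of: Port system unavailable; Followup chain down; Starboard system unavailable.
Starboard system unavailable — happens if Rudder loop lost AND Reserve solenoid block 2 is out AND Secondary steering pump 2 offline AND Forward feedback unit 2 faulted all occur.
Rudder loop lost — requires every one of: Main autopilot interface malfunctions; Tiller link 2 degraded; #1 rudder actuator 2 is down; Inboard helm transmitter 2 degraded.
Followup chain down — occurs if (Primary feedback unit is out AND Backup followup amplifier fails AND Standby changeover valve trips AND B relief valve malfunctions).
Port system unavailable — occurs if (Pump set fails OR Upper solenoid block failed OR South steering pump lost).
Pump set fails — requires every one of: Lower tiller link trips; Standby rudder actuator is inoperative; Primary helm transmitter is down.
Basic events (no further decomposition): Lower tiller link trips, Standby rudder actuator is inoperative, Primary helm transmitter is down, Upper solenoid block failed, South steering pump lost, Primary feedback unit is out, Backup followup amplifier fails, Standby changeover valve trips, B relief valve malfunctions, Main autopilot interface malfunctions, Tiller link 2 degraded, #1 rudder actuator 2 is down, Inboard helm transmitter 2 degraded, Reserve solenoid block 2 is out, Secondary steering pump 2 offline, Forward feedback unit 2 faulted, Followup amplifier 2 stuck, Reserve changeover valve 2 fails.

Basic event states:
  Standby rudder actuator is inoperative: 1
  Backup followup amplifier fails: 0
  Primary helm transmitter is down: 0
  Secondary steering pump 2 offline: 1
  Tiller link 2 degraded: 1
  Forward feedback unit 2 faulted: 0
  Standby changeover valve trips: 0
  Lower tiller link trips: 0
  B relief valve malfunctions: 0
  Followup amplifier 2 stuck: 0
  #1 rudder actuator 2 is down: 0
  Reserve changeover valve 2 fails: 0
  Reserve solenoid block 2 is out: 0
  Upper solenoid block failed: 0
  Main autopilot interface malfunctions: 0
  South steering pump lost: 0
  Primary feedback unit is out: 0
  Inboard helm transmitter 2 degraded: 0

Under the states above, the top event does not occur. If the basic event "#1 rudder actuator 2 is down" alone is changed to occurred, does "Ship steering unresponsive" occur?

No

Counterfactual: set "#1 rudder actuator 2 is down" to occurred.
Pump set fails [AND]: Lower tiller link trips=not, Standby rudder actuator is inoperative=occurs, Primary helm transmitter is down=not → not all inputs occur → does not occur.
Port system unavailable [OR]: Pump set fails=not, Upper solenoid block failed=not, South steering pump lost=not → no input occurs → does not occur.
Followup chain down [AND]: Primary feedback unit is out=not, Backup followup amplifier fails=not, Standby changeover valve trips=not, B relief valve malfunctions=not → not all inputs occur → does not occur.
Rudder loop lost [AND]: Main autopilot interface malfunctions=not, Tiller link 2 degraded=occurs, #1 rudder actuator 2 is down=occurs, Inboard helm transmitter 2 degraded=not → not all inputs occur → does not occur.
Starboard system unavailable [AND]: Rudder loop lost=not, Reserve solenoid block 2 is out=not, Secondary steering pump 2 offline=occurs, Forward feedback unit 2 faulted=not → not all inputs occur → does not occur.
NFU path fails [OR]: Port system unavailable=not, Followup chain down=not, Starboard system unavailable=not → no input occurs → does not occur.
Ship steering unresponsive [OR]: NFU path fails=not, Followup amplifier 2 stuck=not, Reserve changeover valve 2 fails=not → no input occurs → does not occur.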